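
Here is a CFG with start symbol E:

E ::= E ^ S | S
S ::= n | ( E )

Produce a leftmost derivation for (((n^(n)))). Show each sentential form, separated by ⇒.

E ⇒ S ⇒ (E) ⇒ (S) ⇒ ((E)) ⇒ ((S)) ⇒ (((E))) ⇒ (((E^S))) ⇒ (((S^S))) ⇒ (((n^S))) ⇒ (((n^(E)))) ⇒ (((n^(S)))) ⇒ (((n^(n))))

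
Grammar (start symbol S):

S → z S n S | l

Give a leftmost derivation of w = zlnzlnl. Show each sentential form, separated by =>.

S => zSnS   [S → z S n S]
zSnS => zlnS   [S → l]
zlnS => zlnzSnS   [S → z S n S]
zlnzSnS => zlnzlnS   [S → l]
zlnzlnS => zlnzlnl   [S → l]

S=>zSnS=>zlnS=>zlnzSnS=>zlnzlnS=>zlnzlnl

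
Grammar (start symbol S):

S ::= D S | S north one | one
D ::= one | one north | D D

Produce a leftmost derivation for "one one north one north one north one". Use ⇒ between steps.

S ⇒ D S ⇒ D D S ⇒ one D S ⇒ one one north S ⇒ one one north S north one ⇒ one one north S north one north one ⇒ one one north one north one north one

S ⇒ D S   [S ::= D S]
D S ⇒ D D S   [D ::= D D]
D D S ⇒ one D S   [D ::= one]
one D S ⇒ one one north S   [D ::= one north]
one one north S ⇒ one one north S north one   [S ::= S north one]
one one north S north one ⇒ one one north S north one north one   [S ::= S north one]
one one north S north one north one ⇒ one one north one north one north one   [S ::= one]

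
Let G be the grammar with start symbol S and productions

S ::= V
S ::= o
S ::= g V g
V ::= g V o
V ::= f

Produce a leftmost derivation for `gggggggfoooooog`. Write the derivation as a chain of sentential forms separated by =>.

S => gVg => ggVog => gggVoog => ggggVooog => gggggVoooog => ggggggVooooog => gggggggVoooooog => gggggggfoooooog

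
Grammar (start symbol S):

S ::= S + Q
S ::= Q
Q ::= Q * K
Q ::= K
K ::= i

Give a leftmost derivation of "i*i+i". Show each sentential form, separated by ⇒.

S ⇒ S+Q   [S ::= S + Q]
S+Q ⇒ Q+Q   [S ::= Q]
Q+Q ⇒ Q*K+Q   [Q ::= Q * K]
Q*K+Q ⇒ K*K+Q   [Q ::= K]
K*K+Q ⇒ i*K+Q   [K ::= i]
i*K+Q ⇒ i*i+Q   [K ::= i]
i*i+Q ⇒ i*i+K   [Q ::= K]
i*i+K ⇒ i*i+i   [K ::= i]

S ⇒ S+Q ⇒ Q+Q ⇒ Q*K+Q ⇒ K*K+Q ⇒ i*K+Q ⇒ i*i+Q ⇒ i*i+K ⇒ i*i+i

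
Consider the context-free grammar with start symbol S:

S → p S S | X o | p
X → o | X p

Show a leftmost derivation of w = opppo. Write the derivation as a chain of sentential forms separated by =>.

S => Xo => Xpo => Xppo => Xpppo => opppo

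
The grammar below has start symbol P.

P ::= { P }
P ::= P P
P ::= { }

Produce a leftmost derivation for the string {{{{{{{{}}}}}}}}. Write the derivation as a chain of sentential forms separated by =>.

P=>{P}=>{{P}}=>{{{P}}}=>{{{{P}}}}=>{{{{{P}}}}}=>{{{{{{P}}}}}}=>{{{{{{{P}}}}}}}=>{{{{{{{{}}}}}}}}

P => {P}   [P ::= { P }]
{P} => {{P}}   [P ::= { P }]
{{P}} => {{{P}}}   [P ::= { P }]
{{{P}}} => {{{{P}}}}   [P ::= { P }]
{{{{P}}}} => {{{{{P}}}}}   [P ::= { P }]
{{{{{P}}}}} => {{{{{{P}}}}}}   [P ::= { P }]
{{{{{{P}}}}}} => {{{{{{{P}}}}}}}   [P ::= { P }]
{{{{{{{P}}}}}}} => {{{{{{{{}}}}}}}}   [P ::= { }]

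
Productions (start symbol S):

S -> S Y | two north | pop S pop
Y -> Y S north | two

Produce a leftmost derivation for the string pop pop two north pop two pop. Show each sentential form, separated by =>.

S => pop S pop => pop S Y pop => pop pop S pop Y pop => pop pop two north pop Y pop => pop pop two north pop two pop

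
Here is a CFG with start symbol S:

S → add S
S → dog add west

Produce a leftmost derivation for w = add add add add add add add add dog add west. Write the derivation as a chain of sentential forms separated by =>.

S => add S => add add S => add add add S => add add add add S => add add add add add S => add add add add add add S => add add add add add add add S => add add add add add add add add S => add add add add add add add add dog add west

S => add S   [S → add S]
add S => add add S   [S → add S]
add add S => add add add S   [S → add S]
add add add S => add add add add S   [S → add S]
add add add add S => add add add add add S   [S → add S]
add add add add add S => add add add add add add S   [S → add S]
add add add add add add S => add add add add add add add S   [S → add S]
add add add add add add add S => add add add add add add add add S   [S → add S]
add add add add add add add add S => add add add add add add add add dog add west   [S → dog add west]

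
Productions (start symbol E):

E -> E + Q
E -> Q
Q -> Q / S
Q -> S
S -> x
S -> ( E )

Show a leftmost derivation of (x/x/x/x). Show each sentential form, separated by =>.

E => Q   [E -> Q]
Q => S   [Q -> S]
S => (E)   [S -> ( E )]
(E) => (Q)   [E -> Q]
(Q) => (Q/S)   [Q -> Q / S]
(Q/S) => (Q/S/S)   [Q -> Q / S]
(Q/S/S) => (Q/S/S/S)   [Q -> Q / S]
(Q/S/S/S) => (S/S/S/S)   [Q -> S]
(S/S/S/S) => (x/S/S/S)   [S -> x]
(x/S/S/S) => (x/x/S/S)   [S -> x]
(x/x/S/S) => (x/x/x/S)   [S -> x]
(x/x/x/S) => (x/x/x/x)   [S -> x]

E => Q => S => (E) => (Q) => (Q/S) => (Q/S/S) => (Q/S/S/S) => (S/S/S/S) => (x/S/S/S) => (x/x/S/S) => (x/x/x/S) => (x/x/x/x)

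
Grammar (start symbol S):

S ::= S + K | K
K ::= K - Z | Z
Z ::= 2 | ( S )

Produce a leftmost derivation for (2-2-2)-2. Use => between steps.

S => K => K-Z => Z-Z => (S)-Z => (K)-Z => (K-Z)-Z => (K-Z-Z)-Z => (Z-Z-Z)-Z => (2-Z-Z)-Z => (2-2-Z)-Z => (2-2-2)-Z => (2-2-2)-2

S => K   [S ::= K]
K => K-Z   [K ::= K - Z]
K-Z => Z-Z   [K ::= Z]
Z-Z => (S)-Z   [Z ::= ( S )]
(S)-Z => (K)-Z   [S ::= K]
(K)-Z => (K-Z)-Z   [K ::= K - Z]
(K-Z)-Z => (K-Z-Z)-Z   [K ::= K - Z]
(K-Z-Z)-Z => (Z-Z-Z)-Z   [K ::= Z]
(Z-Z-Z)-Z => (2-Z-Z)-Z   [Z ::= 2]
(2-Z-Z)-Z => (2-2-Z)-Z   [Z ::= 2]
(2-2-Z)-Z => (2-2-2)-Z   [Z ::= 2]
(2-2-2)-Z => (2-2-2)-2   [Z ::= 2]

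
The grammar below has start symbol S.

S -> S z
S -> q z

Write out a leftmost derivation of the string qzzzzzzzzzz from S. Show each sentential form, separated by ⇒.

S ⇒ Sz ⇒ Szz ⇒ Szzz ⇒ Szzzz ⇒ Szzzzz ⇒ Szzzzzz ⇒ Szzzzzzz ⇒ Szzzzzzzz ⇒ Szzzzzzzzz ⇒ qzzzzzzzzzz

S ⇒ Sz   [S -> S z]
Sz ⇒ Szz   [S -> S z]
Szz ⇒ Szzz   [S -> S z]
Szzz ⇒ Szzzz   [S -> S z]
Szzzz ⇒ Szzzzz   [S -> S z]
Szzzzz ⇒ Szzzzzz   [S -> S z]
Szzzzzz ⇒ Szzzzzzz   [S -> S z]
Szzzzzzz ⇒ Szzzzzzzz   [S -> S z]
Szzzzzzzz ⇒ Szzzzzzzzz   [S -> S z]
Szzzzzzzzz ⇒ qzzzzzzzzzz   [S -> q z]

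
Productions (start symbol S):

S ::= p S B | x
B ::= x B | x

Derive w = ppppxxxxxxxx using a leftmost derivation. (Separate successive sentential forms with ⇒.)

S ⇒ pSB ⇒ ppSBB ⇒ pppSBBB ⇒ ppppSBBBB ⇒ ppppxBBBB ⇒ ppppxxBBBB ⇒ ppppxxxBBBB ⇒ ppppxxxxBBB ⇒ ppppxxxxxBBB ⇒ ppppxxxxxxBB ⇒ ppppxxxxxxxB ⇒ ppppxxxxxxxx

S ⇒ pSB   [S ::= p S B]
pSB ⇒ ppSBB   [S ::= p S B]
ppSBB ⇒ pppSBBB   [S ::= p S B]
pppSBBB ⇒ ppppSBBBB   [S ::= p S B]
ppppSBBBB ⇒ ppppxBBBB   [S ::= x]
ppppxBBBB ⇒ ppppxxBBBB   [B ::= x B]
ppppxxBBBB ⇒ ppppxxxBBBB   [B ::= x B]
ppppxxxBBBB ⇒ ppppxxxxBBB   [B ::= x]
ppppxxxxBBB ⇒ ppppxxxxxBBB   [B ::= x B]
ppppxxxxxBBB ⇒ ppppxxxxxxBB   [B ::= x]
ppppxxxxxxBB ⇒ ppppxxxxxxxB   [B ::= x]
ppppxxxxxxxB ⇒ ppppxxxxxxxx   [B ::= x]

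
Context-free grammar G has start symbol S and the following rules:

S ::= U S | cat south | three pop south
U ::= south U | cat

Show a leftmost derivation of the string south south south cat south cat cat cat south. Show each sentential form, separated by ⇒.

S ⇒ U S ⇒ south U S ⇒ south south U S ⇒ south south south U S ⇒ south south south cat S ⇒ south south south cat U S ⇒ south south south cat south U S ⇒ south south south cat south cat S ⇒ south south south cat south cat U S ⇒ south south south cat south cat cat S ⇒ south south south cat south cat cat cat south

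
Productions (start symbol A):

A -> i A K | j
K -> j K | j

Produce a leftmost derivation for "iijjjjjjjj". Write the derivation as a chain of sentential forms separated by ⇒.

A ⇒ iAK   [A -> i A K]
iAK ⇒ iiAKK   [A -> i A K]
iiAKK ⇒ iijKK   [A -> j]
iijKK ⇒ iijjKK   [K -> j K]
iijjKK ⇒ iijjjKK   [K -> j K]
iijjjKK ⇒ iijjjjKK   [K -> j K]
iijjjjKK ⇒ iijjjjjKK   [K -> j K]
iijjjjjKK ⇒ iijjjjjjK   [K -> j]
iijjjjjjK ⇒ iijjjjjjjK   [K -> j K]
iijjjjjjjK ⇒ iijjjjjjjj   [K -> j]

A ⇒ iAK ⇒ iiAKK ⇒ iijKK ⇒ iijjKK ⇒ iijjjKK ⇒ iijjjjKK ⇒ iijjjjjKK ⇒ iijjjjjjK ⇒ iijjjjjjjK ⇒ iijjjjjjjj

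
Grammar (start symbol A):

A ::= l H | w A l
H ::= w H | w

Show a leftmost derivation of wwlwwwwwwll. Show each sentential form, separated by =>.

A=>wAl=>wwAll=>wwlHll=>wwlwHll=>wwlwwHll=>wwlwwwHll=>wwlwwwwHll=>wwlwwwwwHll=>wwlwwwwwwll

A => wAl   [A ::= w A l]
wAl => wwAll   [A ::= w A l]
wwAll => wwlHll   [A ::= l H]
wwlHll => wwlwHll   [H ::= w H]
wwlwHll => wwlwwHll   [H ::= w H]
wwlwwHll => wwlwwwHll   [H ::= w H]
wwlwwwHll => wwlwwwwHll   [H ::= w H]
wwlwwwwHll => wwlwwwwwHll   [H ::= w H]
wwlwwwwwHll => wwlwwwwwwll   [H ::= w]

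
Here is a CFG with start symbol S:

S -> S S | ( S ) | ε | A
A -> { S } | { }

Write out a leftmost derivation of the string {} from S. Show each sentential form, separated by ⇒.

S ⇒ SS   [S -> S S]
SS ⇒ SSS   [S -> S S]
SSS ⇒ ASS   [S -> A]
ASS ⇒ {}SS   [A -> { }]
{}SS ⇒ {}S   [S -> ε]
{}S ⇒ {}   [S -> ε]

S ⇒ SS ⇒ SSS ⇒ ASS ⇒ {}SS ⇒ {}S ⇒ {}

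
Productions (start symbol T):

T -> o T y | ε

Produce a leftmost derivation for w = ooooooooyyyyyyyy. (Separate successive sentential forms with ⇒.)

T ⇒ oTy ⇒ ooTyy ⇒ oooTyyy ⇒ ooooTyyyy ⇒ oooooTyyyyy ⇒ ooooooTyyyyyy ⇒ oooooooTyyyyyyy ⇒ ooooooooTyyyyyyyy ⇒ ooooooooyyyyyyyy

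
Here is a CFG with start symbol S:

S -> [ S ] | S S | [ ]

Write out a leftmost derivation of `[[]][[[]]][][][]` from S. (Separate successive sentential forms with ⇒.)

S ⇒ SS ⇒ [S]S ⇒ [[]]S ⇒ [[]]SS ⇒ [[]]SSS ⇒ [[]]SSSS ⇒ [[]][S]SSS ⇒ [[]][[S]]SSS ⇒ [[]][[[]]]SSS ⇒ [[]][[[]]][]SS ⇒ [[]][[[]]][][]S ⇒ [[]][[[]]][][][]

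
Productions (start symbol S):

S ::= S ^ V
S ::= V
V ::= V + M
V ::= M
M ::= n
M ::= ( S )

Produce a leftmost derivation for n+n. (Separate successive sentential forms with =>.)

S=>V=>V+M=>M+M=>n+M=>n+n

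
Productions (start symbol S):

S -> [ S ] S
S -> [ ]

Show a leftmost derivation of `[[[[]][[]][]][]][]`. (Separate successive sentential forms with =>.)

S => [S]S => [[S]S]S => [[[S]S]S]S => [[[[]]S]S]S => [[[[]][S]S]S]S => [[[[]][[]]S]S]S => [[[[]][[]][]]S]S => [[[[]][[]][]][]]S => [[[[]][[]][]][]][]

S => [S]S   [S -> [ S ] S]
[S]S => [[S]S]S   [S -> [ S ] S]
[[S]S]S => [[[S]S]S]S   [S -> [ S ] S]
[[[S]S]S]S => [[[[]]S]S]S   [S -> [ ]]
[[[[]]S]S]S => [[[[]][S]S]S]S   [S -> [ S ] S]
[[[[]][S]S]S]S => [[[[]][[]]S]S]S   [S -> [ ]]
[[[[]][[]]S]S]S => [[[[]][[]][]]S]S   [S -> [ ]]
[[[[]][[]][]]S]S => [[[[]][[]][]][]]S   [S -> [ ]]
[[[[]][[]][]][]]S => [[[[]][[]][]][]][]   [S -> [ ]]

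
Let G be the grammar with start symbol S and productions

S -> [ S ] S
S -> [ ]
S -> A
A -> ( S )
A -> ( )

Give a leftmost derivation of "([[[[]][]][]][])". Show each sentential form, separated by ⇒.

S ⇒ A   [S -> A]
A ⇒ (S)   [A -> ( S )]
(S) ⇒ ([S]S)   [S -> [ S ] S]
([S]S) ⇒ ([[S]S]S)   [S -> [ S ] S]
([[S]S]S) ⇒ ([[[S]S]S]S)   [S -> [ S ] S]
([[[S]S]S]S) ⇒ ([[[[]]S]S]S)   [S -> [ ]]
([[[[]]S]S]S) ⇒ ([[[[]][]]S]S)   [S -> [ ]]
([[[[]][]]S]S) ⇒ ([[[[]][]][]]S)   [S -> [ ]]
([[[[]][]][]]S) ⇒ ([[[[]][]][]][])   [S -> [ ]]

S ⇒ A ⇒ (S) ⇒ ([S]S) ⇒ ([[S]S]S) ⇒ ([[[S]S]S]S) ⇒ ([[[[]]S]S]S) ⇒ ([[[[]][]]S]S) ⇒ ([[[[]][]][]]S) ⇒ ([[[[]][]][]][])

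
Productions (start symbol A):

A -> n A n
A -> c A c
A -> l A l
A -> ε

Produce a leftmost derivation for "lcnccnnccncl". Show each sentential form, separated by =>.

A=>lAl=>lcAcl=>lcnAncl=>lcncAcncl=>lcnccAccncl=>lcnccnAnccncl=>lcnccnnccncl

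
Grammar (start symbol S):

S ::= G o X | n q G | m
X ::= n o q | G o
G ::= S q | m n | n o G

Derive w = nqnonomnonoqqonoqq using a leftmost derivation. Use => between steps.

S=>nqG=>nqSq=>nqGoXq=>nqnoGoXq=>nqnonoGoXq=>nqnonoSqoXq=>nqnonoGoXqoXq=>nqnonomnoXqoXq=>nqnonomnonoqqoXq=>nqnonomnonoqqonoqq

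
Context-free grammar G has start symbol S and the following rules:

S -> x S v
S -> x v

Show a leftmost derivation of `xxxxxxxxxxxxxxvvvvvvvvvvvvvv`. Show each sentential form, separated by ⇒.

S ⇒ xSv ⇒ xxSvv ⇒ xxxSvvv ⇒ xxxxSvvvv ⇒ xxxxxSvvvvv ⇒ xxxxxxSvvvvvv ⇒ xxxxxxxSvvvvvvv ⇒ xxxxxxxxSvvvvvvvv ⇒ xxxxxxxxxSvvvvvvvvv ⇒ xxxxxxxxxxSvvvvvvvvvv ⇒ xxxxxxxxxxxSvvvvvvvvvvv ⇒ xxxxxxxxxxxxSvvvvvvvvvvvv ⇒ xxxxxxxxxxxxxSvvvvvvvvvvvvv ⇒ xxxxxxxxxxxxxxvvvvvvvvvvvvvv

S ⇒ xSv   [S -> x S v]
xSv ⇒ xxSvv   [S -> x S v]
xxSvv ⇒ xxxSvvv   [S -> x S v]
xxxSvvv ⇒ xxxxSvvvv   [S -> x S v]
xxxxSvvvv ⇒ xxxxxSvvvvv   [S -> x S v]
xxxxxSvvvvv ⇒ xxxxxxSvvvvvv   [S -> x S v]
xxxxxxSvvvvvv ⇒ xxxxxxxSvvvvvvv   [S -> x S v]
xxxxxxxSvvvvvvv ⇒ xxxxxxxxSvvvvvvvv   [S -> x S v]
xxxxxxxxSvvvvvvvv ⇒ xxxxxxxxxSvvvvvvvvv   [S -> x S v]
xxxxxxxxxSvvvvvvvvv ⇒ xxxxxxxxxxSvvvvvvvvvv   [S -> x S v]
xxxxxxxxxxSvvvvvvvvvv ⇒ xxxxxxxxxxxSvvvvvvvvvvv   [S -> x S v]
xxxxxxxxxxxSvvvvvvvvvvv ⇒ xxxxxxxxxxxxSvvvvvvvvvvvv   [S -> x S v]
xxxxxxxxxxxxSvvvvvvvvvvvv ⇒ xxxxxxxxxxxxxSvvvvvvvvvvvvv   [S -> x S v]
xxxxxxxxxxxxxSvvvvvvvvvvvvv ⇒ xxxxxxxxxxxxxxvvvvvvvvvvvvvv   [S -> x v]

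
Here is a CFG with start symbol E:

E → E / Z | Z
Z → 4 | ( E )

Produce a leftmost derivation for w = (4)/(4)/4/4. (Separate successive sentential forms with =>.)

E => E/Z   [E → E / Z]
E/Z => E/Z/Z   [E → E / Z]
E/Z/Z => E/Z/Z/Z   [E → E / Z]
E/Z/Z/Z => Z/Z/Z/Z   [E → Z]
Z/Z/Z/Z => (E)/Z/Z/Z   [Z → ( E )]
(E)/Z/Z/Z => (Z)/Z/Z/Z   [E → Z]
(Z)/Z/Z/Z => (4)/Z/Z/Z   [Z → 4]
(4)/Z/Z/Z => (4)/(E)/Z/Z   [Z → ( E )]
(4)/(E)/Z/Z => (4)/(Z)/Z/Z   [E → Z]
(4)/(Z)/Z/Z => (4)/(4)/Z/Z   [Z → 4]
(4)/(4)/Z/Z => (4)/(4)/4/Z   [Z → 4]
(4)/(4)/4/Z => (4)/(4)/4/4   [Z → 4]

E => E/Z => E/Z/Z => E/Z/Z/Z => Z/Z/Z/Z => (E)/Z/Z/Z => (Z)/Z/Z/Z => (4)/Z/Z/Z => (4)/(E)/Z/Z => (4)/(Z)/Z/Z => (4)/(4)/Z/Z => (4)/(4)/4/Z => (4)/(4)/4/4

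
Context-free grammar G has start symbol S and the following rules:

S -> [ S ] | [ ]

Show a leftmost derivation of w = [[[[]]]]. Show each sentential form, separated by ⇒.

S ⇒ [S] ⇒ [[S]] ⇒ [[[S]]] ⇒ [[[[]]]]

S ⇒ [S]   [S -> [ S ]]
[S] ⇒ [[S]]   [S -> [ S ]]
[[S]] ⇒ [[[S]]]   [S -> [ S ]]
[[[S]]] ⇒ [[[[]]]]   [S -> [ ]]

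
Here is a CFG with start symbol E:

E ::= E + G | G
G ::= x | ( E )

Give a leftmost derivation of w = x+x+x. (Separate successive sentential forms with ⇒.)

E ⇒ E+G ⇒ E+G+G ⇒ G+G+G ⇒ x+G+G ⇒ x+x+G ⇒ x+x+x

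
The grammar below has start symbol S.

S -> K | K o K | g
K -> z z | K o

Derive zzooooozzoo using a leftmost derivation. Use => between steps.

S => KoK => KooK => KoooK => KooooK => KoooooK => zzoooooK => zzoooooKo => zzoooooKoo => zzooooozzoo

S => KoK   [S -> K o K]
KoK => KooK   [K -> K o]
KooK => KoooK   [K -> K o]
KoooK => KooooK   [K -> K o]
KooooK => KoooooK   [K -> K o]
KoooooK => zzoooooK   [K -> z z]
zzoooooK => zzoooooKo   [K -> K o]
zzoooooKo => zzoooooKoo   [K -> K o]
zzoooooKoo => zzooooozzoo   [K -> z z]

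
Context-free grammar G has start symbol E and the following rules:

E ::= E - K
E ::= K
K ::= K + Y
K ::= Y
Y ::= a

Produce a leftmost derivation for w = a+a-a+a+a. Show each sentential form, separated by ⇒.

E⇒E-K⇒K-K⇒K+Y-K⇒Y+Y-K⇒a+Y-K⇒a+a-K⇒a+a-K+Y⇒a+a-K+Y+Y⇒a+a-Y+Y+Y⇒a+a-a+Y+Y⇒a+a-a+a+Y⇒a+a-a+a+a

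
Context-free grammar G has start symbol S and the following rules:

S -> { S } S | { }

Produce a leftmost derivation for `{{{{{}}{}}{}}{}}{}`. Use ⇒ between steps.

S ⇒ {S}S   [S -> { S } S]
{S}S ⇒ {{S}S}S   [S -> { S } S]
{{S}S}S ⇒ {{{S}S}S}S   [S -> { S } S]
{{{S}S}S}S ⇒ {{{{S}S}S}S}S   [S -> { S } S]
{{{{S}S}S}S}S ⇒ {{{{{}}S}S}S}S   [S -> { }]
{{{{{}}S}S}S}S ⇒ {{{{{}}{}}S}S}S   [S -> { }]
{{{{{}}{}}S}S}S ⇒ {{{{{}}{}}{}}S}S   [S -> { }]
{{{{{}}{}}{}}S}S ⇒ {{{{{}}{}}{}}{}}S   [S -> { }]
{{{{{}}{}}{}}{}}S ⇒ {{{{{}}{}}{}}{}}{}   [S -> { }]

S ⇒ {S}S ⇒ {{S}S}S ⇒ {{{S}S}S}S ⇒ {{{{S}S}S}S}S ⇒ {{{{{}}S}S}S}S ⇒ {{{{{}}{}}S}S}S ⇒ {{{{{}}{}}{}}S}S ⇒ {{{{{}}{}}{}}{}}S ⇒ {{{{{}}{}}{}}{}}{}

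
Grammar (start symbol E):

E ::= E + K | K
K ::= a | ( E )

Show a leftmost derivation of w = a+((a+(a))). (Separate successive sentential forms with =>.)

E=>E+K=>K+K=>a+K=>a+(E)=>a+(K)=>a+((E))=>a+((E+K))=>a+((K+K))=>a+((a+K))=>a+((a+(E)))=>a+((a+(K)))=>a+((a+(a)))

E => E+K   [E ::= E + K]
E+K => K+K   [E ::= K]
K+K => a+K   [K ::= a]
a+K => a+(E)   [K ::= ( E )]
a+(E) => a+(K)   [E ::= K]
a+(K) => a+((E))   [K ::= ( E )]
a+((E)) => a+((E+K))   [E ::= E + K]
a+((E+K)) => a+((K+K))   [E ::= K]
a+((K+K)) => a+((a+K))   [K ::= a]
a+((a+K)) => a+((a+(E)))   [K ::= ( E )]
a+((a+(E))) => a+((a+(K)))   [E ::= K]
a+((a+(K))) => a+((a+(a)))   [K ::= a]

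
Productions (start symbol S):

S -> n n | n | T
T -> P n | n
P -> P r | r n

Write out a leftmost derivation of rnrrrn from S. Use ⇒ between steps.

S ⇒ T   [S -> T]
T ⇒ Pn   [T -> P n]
Pn ⇒ Prn   [P -> P r]
Prn ⇒ Prrn   [P -> P r]
Prrn ⇒ Prrrn   [P -> P r]
Prrrn ⇒ rnrrrn   [P -> r n]

S⇒T⇒Pn⇒Prn⇒Prrn⇒Prrrn⇒rnrrrn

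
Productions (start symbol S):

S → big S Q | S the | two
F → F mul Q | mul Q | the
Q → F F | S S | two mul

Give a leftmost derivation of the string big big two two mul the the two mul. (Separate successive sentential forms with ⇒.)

S ⇒ big S Q ⇒ big S the Q ⇒ big S the the Q ⇒ big big S Q the the Q ⇒ big big two Q the the Q ⇒ big big two two mul the the Q ⇒ big big two two mul the the two mul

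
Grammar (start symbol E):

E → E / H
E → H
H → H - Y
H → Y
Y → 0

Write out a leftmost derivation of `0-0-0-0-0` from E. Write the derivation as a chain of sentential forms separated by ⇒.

E⇒H⇒H-Y⇒H-Y-Y⇒H-Y-Y-Y⇒H-Y-Y-Y-Y⇒Y-Y-Y-Y-Y⇒0-Y-Y-Y-Y⇒0-0-Y-Y-Y⇒0-0-0-Y-Y⇒0-0-0-0-Y⇒0-0-0-0-0

E ⇒ H   [E → H]
H ⇒ H-Y   [H → H - Y]
H-Y ⇒ H-Y-Y   [H → H - Y]
H-Y-Y ⇒ H-Y-Y-Y   [H → H - Y]
H-Y-Y-Y ⇒ H-Y-Y-Y-Y   [H → H - Y]
H-Y-Y-Y-Y ⇒ Y-Y-Y-Y-Y   [H → Y]
Y-Y-Y-Y-Y ⇒ 0-Y-Y-Y-Y   [Y → 0]
0-Y-Y-Y-Y ⇒ 0-0-Y-Y-Y   [Y → 0]
0-0-Y-Y-Y ⇒ 0-0-0-Y-Y   [Y → 0]
0-0-0-Y-Y ⇒ 0-0-0-0-Y   [Y → 0]
0-0-0-0-Y ⇒ 0-0-0-0-0   [Y → 0]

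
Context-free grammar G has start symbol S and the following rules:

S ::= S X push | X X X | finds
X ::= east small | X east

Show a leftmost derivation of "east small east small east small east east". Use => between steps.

S => X X X => east small X X => east small east small X => east small east small X east => east small east small X east east => east small east small east small east east

S => X X X   [S ::= X X X]
X X X => east small X X   [X ::= east small]
east small X X => east small east small X   [X ::= east small]
east small east small X => east small east small X east   [X ::= X east]
east small east small X east => east small east small X east east   [X ::= X east]
east small east small X east east => east small east small east small east east   [X ::= east small]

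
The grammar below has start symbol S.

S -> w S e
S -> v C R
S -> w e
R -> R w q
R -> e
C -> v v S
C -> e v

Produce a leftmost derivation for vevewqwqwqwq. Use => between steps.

S => vCR => vevR => vevRwq => vevRwqwq => vevRwqwqwq => vevRwqwqwqwq => vevewqwqwqwq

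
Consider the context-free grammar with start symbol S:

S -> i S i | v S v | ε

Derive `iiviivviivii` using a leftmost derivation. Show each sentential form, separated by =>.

S => iSi => iiSii => iivSvii => iiviSivii => iiviiSiivii => iiviivSviivii => iiviivviivii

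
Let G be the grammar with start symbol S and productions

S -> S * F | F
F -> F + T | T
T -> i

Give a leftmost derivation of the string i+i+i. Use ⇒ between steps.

S ⇒ F ⇒ F+T ⇒ F+T+T ⇒ T+T+T ⇒ i+T+T ⇒ i+i+T ⇒ i+i+i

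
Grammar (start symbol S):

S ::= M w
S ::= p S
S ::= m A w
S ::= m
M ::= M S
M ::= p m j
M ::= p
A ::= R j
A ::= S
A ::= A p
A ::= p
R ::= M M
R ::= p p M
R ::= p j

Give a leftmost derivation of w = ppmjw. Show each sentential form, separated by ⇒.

S ⇒ pS ⇒ pMw ⇒ ppmjw

S ⇒ pS   [S ::= p S]
pS ⇒ pMw   [S ::= M w]
pMw ⇒ ppmjw   [M ::= p m j]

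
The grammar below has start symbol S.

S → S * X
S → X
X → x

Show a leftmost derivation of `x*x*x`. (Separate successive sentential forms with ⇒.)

S⇒S*X⇒S*X*X⇒X*X*X⇒x*X*X⇒x*x*X⇒x*x*x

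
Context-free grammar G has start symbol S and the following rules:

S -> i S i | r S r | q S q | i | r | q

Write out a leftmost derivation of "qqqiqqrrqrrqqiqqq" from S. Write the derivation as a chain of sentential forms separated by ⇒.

S ⇒ qSq ⇒ qqSqq ⇒ qqqSqqq ⇒ qqqiSiqqq ⇒ qqqiqSqiqqq ⇒ qqqiqqSqqiqqq ⇒ qqqiqqrSrqqiqqq ⇒ qqqiqqrrSrrqqiqqq ⇒ qqqiqqrrqrrqqiqqq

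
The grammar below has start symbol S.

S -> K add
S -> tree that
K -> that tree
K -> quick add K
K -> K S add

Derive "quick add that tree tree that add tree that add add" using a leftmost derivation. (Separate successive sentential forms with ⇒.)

S ⇒ K add   [S -> K add]
K add ⇒ K S add add   [K -> K S add]
K S add add ⇒ quick add K S add add   [K -> quick add K]
quick add K S add add ⇒ quick add K S add S add add   [K -> K S add]
quick add K S add S add add ⇒ quick add that tree S add S add add   [K -> that tree]
quick add that tree S add S add add ⇒ quick add that tree tree that add S add add   [S -> tree that]
quick add that tree tree that add S add add ⇒ quick add that tree tree that add tree that add add   [S -> tree that]

S ⇒ K add ⇒ K S add add ⇒ quick add K S add add ⇒ quick add K S add S add add ⇒ quick add that tree S add S add add ⇒ quick add that tree tree that add S add add ⇒ quick add that tree tree that add tree that add add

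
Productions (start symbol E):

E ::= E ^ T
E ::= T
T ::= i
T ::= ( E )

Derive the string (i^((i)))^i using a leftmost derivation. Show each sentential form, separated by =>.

E => E^T => T^T => (E)^T => (E^T)^T => (T^T)^T => (i^T)^T => (i^(E))^T => (i^(T))^T => (i^((E)))^T => (i^((T)))^T => (i^((i)))^T => (i^((i)))^i

E => E^T   [E ::= E ^ T]
E^T => T^T   [E ::= T]
T^T => (E)^T   [T ::= ( E )]
(E)^T => (E^T)^T   [E ::= E ^ T]
(E^T)^T => (T^T)^T   [E ::= T]
(T^T)^T => (i^T)^T   [T ::= i]
(i^T)^T => (i^(E))^T   [T ::= ( E )]
(i^(E))^T => (i^(T))^T   [E ::= T]
(i^(T))^T => (i^((E)))^T   [T ::= ( E )]
(i^((E)))^T => (i^((T)))^T   [E ::= T]
(i^((T)))^T => (i^((i)))^T   [T ::= i]
(i^((i)))^T => (i^((i)))^i   [T ::= i]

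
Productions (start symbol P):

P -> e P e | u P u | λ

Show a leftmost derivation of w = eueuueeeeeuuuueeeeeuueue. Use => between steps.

P => ePe => euPue => euePeue => eueuPueue => eueuuPuueue => eueuuePeuueue => eueuueePeeuueue => eueuueeePeeeuueue => eueuueeeePeeeeuueue => eueuueeeeePeeeeeuueue => eueuueeeeeuPueeeeeuueue => eueuueeeeeuuPuueeeeeuueue => eueuueeeeeuuuueeeeeuueue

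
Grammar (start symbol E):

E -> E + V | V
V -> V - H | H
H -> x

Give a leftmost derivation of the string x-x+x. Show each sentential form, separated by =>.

E => E+V => V+V => V-H+V => H-H+V => x-H+V => x-x+V => x-x+H => x-x+x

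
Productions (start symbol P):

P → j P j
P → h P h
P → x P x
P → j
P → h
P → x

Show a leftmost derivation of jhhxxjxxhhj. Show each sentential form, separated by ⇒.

P⇒jPj⇒jhPhj⇒jhhPhhj⇒jhhxPxhhj⇒jhhxxPxxhhj⇒jhhxxjxxhhj

P ⇒ jPj   [P → j P j]
jPj ⇒ jhPhj   [P → h P h]
jhPhj ⇒ jhhPhhj   [P → h P h]
jhhPhhj ⇒ jhhxPxhhj   [P → x P x]
jhhxPxhhj ⇒ jhhxxPxxhhj   [P → x P x]
jhhxxPxxhhj ⇒ jhhxxjxxhhj   [P → j]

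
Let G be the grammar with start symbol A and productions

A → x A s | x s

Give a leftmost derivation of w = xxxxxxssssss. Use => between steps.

A => xAs => xxAss => xxxAsss => xxxxAssss => xxxxxAsssss => xxxxxxssssss

A => xAs   [A → x A s]
xAs => xxAss   [A → x A s]
xxAss => xxxAsss   [A → x A s]
xxxAsss => xxxxAssss   [A → x A s]
xxxxAssss => xxxxxAsssss   [A → x A s]
xxxxxAsssss => xxxxxxssssss   [A → x s]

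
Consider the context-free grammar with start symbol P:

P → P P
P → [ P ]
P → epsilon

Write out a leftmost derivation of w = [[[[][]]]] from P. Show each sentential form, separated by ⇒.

P ⇒ [P]   [P → [ P ]]
[P] ⇒ [PP]   [P → P P]
[PP] ⇒ [[P]P]   [P → [ P ]]
[[P]P] ⇒ [[[P]]P]   [P → [ P ]]
[[[P]]P] ⇒ [[[PP]]P]   [P → P P]
[[[PP]]P] ⇒ [[[[P]P]]P]   [P → [ P ]]
[[[[P]P]]P] ⇒ [[[[]P]]P]   [P → epsilon]
[[[[]P]]P] ⇒ [[[[]PP]]P]   [P → P P]
[[[[]PP]]P] ⇒ [[[[]PPP]]P]   [P → P P]
[[[[]PPP]]P] ⇒ [[[[][P]PP]]P]   [P → [ P ]]
[[[[][P]PP]]P] ⇒ [[[[][]PP]]P]   [P → epsilon]
[[[[][]PP]]P] ⇒ [[[[][]P]]P]   [P → epsilon]
[[[[][]P]]P] ⇒ [[[[][]]]P]   [P → epsilon]
[[[[][]]]P] ⇒ [[[[][]]]]   [P → epsilon]

P⇒[P]⇒[PP]⇒[[P]P]⇒[[[P]]P]⇒[[[PP]]P]⇒[[[[P]P]]P]⇒[[[[]P]]P]⇒[[[[]PP]]P]⇒[[[[]PPP]]P]⇒[[[[][P]PP]]P]⇒[[[[][]PP]]P]⇒[[[[][]P]]P]⇒[[[[][]]]P]⇒[[[[][]]]]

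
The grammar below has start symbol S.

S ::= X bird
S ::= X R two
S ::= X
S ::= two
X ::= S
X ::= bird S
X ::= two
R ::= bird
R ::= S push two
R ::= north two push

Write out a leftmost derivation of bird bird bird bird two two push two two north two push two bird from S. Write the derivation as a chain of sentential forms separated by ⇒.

S ⇒ X bird ⇒ bird S bird ⇒ bird X R two bird ⇒ bird bird S R two bird ⇒ bird bird X R two R two bird ⇒ bird bird bird S R two R two bird ⇒ bird bird bird X R two R two bird ⇒ bird bird bird bird S R two R two bird ⇒ bird bird bird bird two R two R two bird ⇒ bird bird bird bird two S push two two R two bird ⇒ bird bird bird bird two two push two two R two bird ⇒ bird bird bird bird two two push two two north two push two bird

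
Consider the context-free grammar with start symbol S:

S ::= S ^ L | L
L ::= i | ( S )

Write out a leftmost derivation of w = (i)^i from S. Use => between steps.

S=>S^L=>L^L=>(S)^L=>(L)^L=>(i)^L=>(i)^i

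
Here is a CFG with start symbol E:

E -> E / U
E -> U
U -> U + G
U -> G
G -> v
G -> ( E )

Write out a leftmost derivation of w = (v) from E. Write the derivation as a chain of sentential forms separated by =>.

E=>U=>G=>(E)=>(U)=>(G)=>(v)

E => U   [E -> U]
U => G   [U -> G]
G => (E)   [G -> ( E )]
(E) => (U)   [E -> U]
(U) => (G)   [U -> G]
(G) => (v)   [G -> v]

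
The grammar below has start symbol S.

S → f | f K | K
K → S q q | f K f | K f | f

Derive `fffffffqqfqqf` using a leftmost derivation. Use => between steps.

S => K   [S → K]
K => Kf   [K → K f]
Kf => Sqqf   [K → S q q]
Sqqf => Kqqf   [S → K]
Kqqf => fKfqqf   [K → f K f]
fKfqqf => fSqqfqqf   [K → S q q]
fSqqfqqf => fKqqfqqf   [S → K]
fKqqfqqf => ffKfqqfqqf   [K → f K f]
ffKfqqfqqf => ffKffqqfqqf   [K → K f]
ffKffqqfqqf => fffKfffqqfqqf   [K → f K f]
fffKfffqqfqqf => fffffffqqfqqf   [K → f]

S => K => Kf => Sqqf => Kqqf => fKfqqf => fSqqfqqf => fKqqfqqf => ffKfqqfqqf => ffKffqqfqqf => fffKfffqqfqqf => fffffffqqfqqf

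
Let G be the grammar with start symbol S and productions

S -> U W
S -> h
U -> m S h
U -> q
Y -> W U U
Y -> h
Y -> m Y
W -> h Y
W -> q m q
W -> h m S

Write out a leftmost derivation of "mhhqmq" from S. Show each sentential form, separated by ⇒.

S ⇒ UW ⇒ mShW ⇒ mhhW ⇒ mhhqmq

S ⇒ UW   [S -> U W]
UW ⇒ mShW   [U -> m S h]
mShW ⇒ mhhW   [S -> h]
mhhW ⇒ mhhqmq   [W -> q m q]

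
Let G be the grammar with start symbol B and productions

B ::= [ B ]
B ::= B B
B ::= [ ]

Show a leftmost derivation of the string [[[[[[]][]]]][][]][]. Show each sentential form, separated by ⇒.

B⇒BB⇒[B]B⇒[BB]B⇒[BBB]B⇒[[B]BB]B⇒[[[B]]BB]B⇒[[[[B]]]BB]B⇒[[[[BB]]]BB]B⇒[[[[[B]B]]]BB]B⇒[[[[[[]]B]]]BB]B⇒[[[[[[]][]]]]BB]B⇒[[[[[[]][]]]][]B]B⇒[[[[[[]][]]]][][]]B⇒[[[[[[]][]]]][][]][]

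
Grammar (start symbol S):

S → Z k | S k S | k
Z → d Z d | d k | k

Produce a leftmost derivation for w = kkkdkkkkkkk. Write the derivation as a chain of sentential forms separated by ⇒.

S⇒SkS⇒SkSkS⇒ZkkSkS⇒kkkSkS⇒kkkZkkS⇒kkkdkkkS⇒kkkdkkkSkS⇒kkkdkkkZkkS⇒kkkdkkkkkkS⇒kkkdkkkkkkk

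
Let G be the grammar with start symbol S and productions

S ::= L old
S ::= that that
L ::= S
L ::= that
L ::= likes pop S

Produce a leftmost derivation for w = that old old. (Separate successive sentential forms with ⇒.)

S ⇒ L old ⇒ S old ⇒ L old old ⇒ that old old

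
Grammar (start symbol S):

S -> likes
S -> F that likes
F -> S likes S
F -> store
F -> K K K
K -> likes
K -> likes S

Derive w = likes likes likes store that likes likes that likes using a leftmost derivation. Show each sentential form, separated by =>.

S => F that likes   [S -> F that likes]
F that likes => K K K that likes   [F -> K K K]
K K K that likes => likes S K K that likes   [K -> likes S]
likes S K K that likes => likes likes K K that likes   [S -> likes]
likes likes K K that likes => likes likes likes S K that likes   [K -> likes S]
likes likes likes S K that likes => likes likes likes F that likes K that likes   [S -> F that likes]
likes likes likes F that likes K that likes => likes likes likes store that likes K that likes   [F -> store]
likes likes likes store that likes K that likes => likes likes likes store that likes likes that likes   [K -> likes]

S => F that likes => K K K that likes => likes S K K that likes => likes likes K K that likes => likes likes likes S K that likes => likes likes likes F that likes K that likes => likes likes likes store that likes K that likes => likes likes likes store that likes likes that likes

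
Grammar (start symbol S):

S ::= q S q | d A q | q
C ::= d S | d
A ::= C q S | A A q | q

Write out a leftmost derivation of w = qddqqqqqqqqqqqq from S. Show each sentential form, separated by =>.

S => qSq => qdAqq => qdAAqqq => qdCqSAqqq => qddqSAqqq => qddqqSqAqqq => qddqqqSqqAqqq => qddqqqqSqqqAqqq => qddqqqqqqqqAqqq => qddqqqqqqqqqqqq

S => qSq   [S ::= q S q]
qSq => qdAqq   [S ::= d A q]
qdAqq => qdAAqqq   [A ::= A A q]
qdAAqqq => qdCqSAqqq   [A ::= C q S]
qdCqSAqqq => qddqSAqqq   [C ::= d]
qddqSAqqq => qddqqSqAqqq   [S ::= q S q]
qddqqSqAqqq => qddqqqSqqAqqq   [S ::= q S q]
qddqqqSqqAqqq => qddqqqqSqqqAqqq   [S ::= q S q]
qddqqqqSqqqAqqq => qddqqqqqqqqAqqq   [S ::= q]
qddqqqqqqqqAqqq => qddqqqqqqqqqqqq   [A ::= q]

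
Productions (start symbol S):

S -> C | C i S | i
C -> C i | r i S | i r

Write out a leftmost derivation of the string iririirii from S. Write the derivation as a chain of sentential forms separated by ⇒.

S⇒CiS⇒iriS⇒iriCiS⇒iririSiS⇒iririCiS⇒iririiriS⇒iririirii

S ⇒ CiS   [S -> C i S]
CiS ⇒ iriS   [C -> i r]
iriS ⇒ iriCiS   [S -> C i S]
iriCiS ⇒ iririSiS   [C -> r i S]
iririSiS ⇒ iririCiS   [S -> C]
iririCiS ⇒ iririiriS   [C -> i r]
iririiriS ⇒ iririirii   [S -> i]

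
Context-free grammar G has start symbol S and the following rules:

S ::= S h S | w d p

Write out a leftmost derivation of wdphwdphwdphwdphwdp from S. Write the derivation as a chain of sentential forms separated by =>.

S=>ShS=>ShShS=>ShShShS=>ShShShShS=>wdphShShShS=>wdphwdphShShS=>wdphwdphwdphShS=>wdphwdphwdphwdphS=>wdphwdphwdphwdphwdp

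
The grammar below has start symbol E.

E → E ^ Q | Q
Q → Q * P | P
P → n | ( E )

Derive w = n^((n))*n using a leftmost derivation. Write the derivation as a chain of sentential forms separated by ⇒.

E ⇒ E^Q   [E → E ^ Q]
E^Q ⇒ Q^Q   [E → Q]
Q^Q ⇒ P^Q   [Q → P]
P^Q ⇒ n^Q   [P → n]
n^Q ⇒ n^Q*P   [Q → Q * P]
n^Q*P ⇒ n^P*P   [Q → P]
n^P*P ⇒ n^(E)*P   [P → ( E )]
n^(E)*P ⇒ n^(Q)*P   [E → Q]
n^(Q)*P ⇒ n^(P)*P   [Q → P]
n^(P)*P ⇒ n^((E))*P   [P → ( E )]
n^((E))*P ⇒ n^((Q))*P   [E → Q]
n^((Q))*P ⇒ n^((P))*P   [Q → P]
n^((P))*P ⇒ n^((n))*P   [P → n]
n^((n))*P ⇒ n^((n))*n   [P → n]

E ⇒ E^Q ⇒ Q^Q ⇒ P^Q ⇒ n^Q ⇒ n^Q*P ⇒ n^P*P ⇒ n^(E)*P ⇒ n^(Q)*P ⇒ n^(P)*P ⇒ n^((E))*P ⇒ n^((Q))*P ⇒ n^((P))*P ⇒ n^((n))*P ⇒ n^((n))*n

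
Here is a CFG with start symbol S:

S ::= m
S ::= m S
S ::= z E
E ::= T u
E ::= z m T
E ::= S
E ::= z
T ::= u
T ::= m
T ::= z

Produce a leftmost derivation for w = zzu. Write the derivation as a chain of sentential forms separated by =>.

S => zE   [S ::= z E]
zE => zTu   [E ::= T u]
zTu => zzu   [T ::= z]

S => zE => zTu => zzu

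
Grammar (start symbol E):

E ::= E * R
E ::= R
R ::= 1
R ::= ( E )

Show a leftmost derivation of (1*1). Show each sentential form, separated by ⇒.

E ⇒ R   [E ::= R]
R ⇒ (E)   [R ::= ( E )]
(E) ⇒ (E*R)   [E ::= E * R]
(E*R) ⇒ (R*R)   [E ::= R]
(R*R) ⇒ (1*R)   [R ::= 1]
(1*R) ⇒ (1*1)   [R ::= 1]

E ⇒ R ⇒ (E) ⇒ (E*R) ⇒ (R*R) ⇒ (1*R) ⇒ (1*1)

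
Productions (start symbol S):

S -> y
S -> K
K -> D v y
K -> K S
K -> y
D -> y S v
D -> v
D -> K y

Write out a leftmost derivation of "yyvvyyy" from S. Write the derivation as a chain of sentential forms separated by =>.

S => K   [S -> K]
K => KS   [K -> K S]
KS => DvyS   [K -> D v y]
DvyS => ySvvyS   [D -> y S v]
ySvvyS => yyvvyS   [S -> y]
yyvvyS => yyvvyK   [S -> K]
yyvvyK => yyvvyKS   [K -> K S]
yyvvyKS => yyvvyyS   [K -> y]
yyvvyyS => yyvvyyy   [S -> y]

S => K => KS => DvyS => ySvvyS => yyvvyS => yyvvyK => yyvvyKS => yyvvyyS => yyvvyyy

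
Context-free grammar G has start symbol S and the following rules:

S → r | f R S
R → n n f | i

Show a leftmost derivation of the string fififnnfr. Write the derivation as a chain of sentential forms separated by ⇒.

S ⇒ fRS ⇒ fiS ⇒ fifRS ⇒ fifiS ⇒ fififRS ⇒ fififnnfS ⇒ fififnnfr

S ⇒ fRS   [S → f R S]
fRS ⇒ fiS   [R → i]
fiS ⇒ fifRS   [S → f R S]
fifRS ⇒ fifiS   [R → i]
fifiS ⇒ fififRS   [S → f R S]
fififRS ⇒ fififnnfS   [R → n n f]
fififnnfS ⇒ fififnnfr   [S → r]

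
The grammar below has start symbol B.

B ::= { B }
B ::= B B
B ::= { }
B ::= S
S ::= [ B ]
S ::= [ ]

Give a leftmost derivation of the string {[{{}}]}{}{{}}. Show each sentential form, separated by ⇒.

B ⇒ BB ⇒ {B}B ⇒ {S}B ⇒ {[B]}B ⇒ {[{B}]}B ⇒ {[{{}}]}B ⇒ {[{{}}]}BB ⇒ {[{{}}]}{}B ⇒ {[{{}}]}{}{B} ⇒ {[{{}}]}{}{{}}

B ⇒ BB   [B ::= B B]
BB ⇒ {B}B   [B ::= { B }]
{B}B ⇒ {S}B   [B ::= S]
{S}B ⇒ {[B]}B   [S ::= [ B ]]
{[B]}B ⇒ {[{B}]}B   [B ::= { B }]
{[{B}]}B ⇒ {[{{}}]}B   [B ::= { }]
{[{{}}]}B ⇒ {[{{}}]}BB   [B ::= B B]
{[{{}}]}BB ⇒ {[{{}}]}{}B   [B ::= { }]
{[{{}}]}{}B ⇒ {[{{}}]}{}{B}   [B ::= { B }]
{[{{}}]}{}{B} ⇒ {[{{}}]}{}{{}}   [B ::= { }]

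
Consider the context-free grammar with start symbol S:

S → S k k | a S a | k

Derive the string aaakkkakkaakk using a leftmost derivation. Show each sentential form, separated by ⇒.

S ⇒ Skk ⇒ aSakk ⇒ aaSaakk ⇒ aaSkkaakk ⇒ aaaSakkaakk ⇒ aaaSkkakkaakk ⇒ aaakkkakkaakk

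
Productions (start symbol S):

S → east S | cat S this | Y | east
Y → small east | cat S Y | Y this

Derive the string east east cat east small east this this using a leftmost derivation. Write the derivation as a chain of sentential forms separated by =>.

S => east S   [S → east S]
east S => east east S   [S → east S]
east east S => east east Y   [S → Y]
east east Y => east east cat S Y   [Y → cat S Y]
east east cat S Y => east east cat east Y   [S → east]
east east cat east Y => east east cat east Y this   [Y → Y this]
east east cat east Y this => east east cat east Y this this   [Y → Y this]
east east cat east Y this this => east east cat east small east this this   [Y → small east]

S => east S => east east S => east east Y => east east cat S Y => east east cat east Y => east east cat east Y this => east east cat east Y this this => east east cat east small east this this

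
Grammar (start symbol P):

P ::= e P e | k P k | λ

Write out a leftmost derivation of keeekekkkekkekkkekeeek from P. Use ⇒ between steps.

P ⇒ kPk   [P ::= k P k]
kPk ⇒ kePek   [P ::= e P e]
kePek ⇒ keePeek   [P ::= e P e]
keePeek ⇒ keeePeeek   [P ::= e P e]
keeePeeek ⇒ keeekPkeeek   [P ::= k P k]
keeekPkeeek ⇒ keeekePekeeek   [P ::= e P e]
keeekePekeeek ⇒ keeekekPkekeeek   [P ::= k P k]
keeekekPkekeeek ⇒ keeekekkPkkekeeek   [P ::= k P k]
keeekekkPkkekeeek ⇒ keeekekkkPkkkekeeek   [P ::= k P k]
keeekekkkPkkkekeeek ⇒ keeekekkkePekkkekeeek   [P ::= e P e]
keeekekkkePekkkekeeek ⇒ keeekekkkekPkekkkekeeek   [P ::= k P k]
keeekekkkekPkekkkekeeek ⇒ keeekekkkekkekkkekeeek   [P ::= λ]

P ⇒ kPk ⇒ kePek ⇒ keePeek ⇒ keeePeeek ⇒ keeekPkeeek ⇒ keeekePekeeek ⇒ keeekekPkekeeek ⇒ keeekekkPkkekeeek ⇒ keeekekkkPkkkekeeek ⇒ keeekekkkePekkkekeeek ⇒ keeekekkkekPkekkkekeeek ⇒ keeekekkkekkekkkekeeek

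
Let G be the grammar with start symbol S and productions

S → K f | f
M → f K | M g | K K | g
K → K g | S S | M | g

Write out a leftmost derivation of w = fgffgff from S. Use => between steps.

S => Kf => SSf => fSf => fKff => fKgff => fSSgff => fKfSgff => fMfSgff => fgfSgff => fgffgff

S => Kf   [S → K f]
Kf => SSf   [K → S S]
SSf => fSf   [S → f]
fSf => fKff   [S → K f]
fKff => fKgff   [K → K g]
fKgff => fSSgff   [K → S S]
fSSgff => fKfSgff   [S → K f]
fKfSgff => fMfSgff   [K → M]
fMfSgff => fgfSgff   [M → g]
fgfSgff => fgffgff   [S → f]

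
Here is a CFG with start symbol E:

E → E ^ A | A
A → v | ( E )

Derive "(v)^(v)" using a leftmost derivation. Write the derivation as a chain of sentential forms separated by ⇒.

E ⇒ E^A ⇒ A^A ⇒ (E)^A ⇒ (A)^A ⇒ (v)^A ⇒ (v)^(E) ⇒ (v)^(A) ⇒ (v)^(v)

E ⇒ E^A   [E → E ^ A]
E^A ⇒ A^A   [E → A]
A^A ⇒ (E)^A   [A → ( E )]
(E)^A ⇒ (A)^A   [E → A]
(A)^A ⇒ (v)^A   [A → v]
(v)^A ⇒ (v)^(E)   [A → ( E )]
(v)^(E) ⇒ (v)^(A)   [E → A]
(v)^(A) ⇒ (v)^(v)   [A → v]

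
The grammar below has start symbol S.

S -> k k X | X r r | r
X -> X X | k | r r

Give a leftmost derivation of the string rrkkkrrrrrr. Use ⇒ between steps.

S⇒Xrr⇒XXrr⇒XXXrr⇒rrXXrr⇒rrkXrr⇒rrkXXrr⇒rrkXXXrr⇒rrkXXXXrr⇒rrkkXXXrr⇒rrkkkXXrr⇒rrkkkrrXrr⇒rrkkkrrrrrr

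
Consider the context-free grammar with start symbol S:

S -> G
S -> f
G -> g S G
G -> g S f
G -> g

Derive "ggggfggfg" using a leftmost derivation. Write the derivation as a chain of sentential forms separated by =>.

S => G => gSG => gGG => ggSfG => ggGfG => gggSGfG => gggGGfG => ggggSGGfG => ggggfGGfG => ggggfgGfG => ggggfggfG => ggggfggfg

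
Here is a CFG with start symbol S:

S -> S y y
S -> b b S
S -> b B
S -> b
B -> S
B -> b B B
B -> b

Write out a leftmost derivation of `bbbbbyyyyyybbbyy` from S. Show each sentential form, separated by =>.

S => bB => bbBB => bbSB => bbbbSB => bbbbSyyB => bbbbSyyyyB => bbbbSyyyyyyB => bbbbbyyyyyyB => bbbbbyyyyyyS => bbbbbyyyyyybbS => bbbbbyyyyyybbSyy => bbbbbyyyyyybbbyy

S => bB   [S -> b B]
bB => bbBB   [B -> b B B]
bbBB => bbSB   [B -> S]
bbSB => bbbbSB   [S -> b b S]
bbbbSB => bbbbSyyB   [S -> S y y]
bbbbSyyB => bbbbSyyyyB   [S -> S y y]
bbbbSyyyyB => bbbbSyyyyyyB   [S -> S y y]
bbbbSyyyyyyB => bbbbbyyyyyyB   [S -> b]
bbbbbyyyyyyB => bbbbbyyyyyyS   [B -> S]
bbbbbyyyyyyS => bbbbbyyyyyybbS   [S -> b b S]
bbbbbyyyyyybbS => bbbbbyyyyyybbSyy   [S -> S y y]
bbbbbyyyyyybbSyy => bbbbbyyyyyybbbyy   [S -> b]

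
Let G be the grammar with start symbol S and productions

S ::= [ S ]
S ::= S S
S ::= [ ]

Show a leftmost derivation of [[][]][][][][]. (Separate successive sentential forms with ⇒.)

S ⇒ SS   [S ::= S S]
SS ⇒ [S]S   [S ::= [ S ]]
[S]S ⇒ [SS]S   [S ::= S S]
[SS]S ⇒ [[]S]S   [S ::= [ ]]
[[]S]S ⇒ [[][]]S   [S ::= [ ]]
[[][]]S ⇒ [[][]]SS   [S ::= S S]
[[][]]SS ⇒ [[][]]SSS   [S ::= S S]
[[][]]SSS ⇒ [[][]]SSSS   [S ::= S S]
[[][]]SSSS ⇒ [[][]][]SSS   [S ::= [ ]]
[[][]][]SSS ⇒ [[][]][][]SS   [S ::= [ ]]
[[][]][][]SS ⇒ [[][]][][][]S   [S ::= [ ]]
[[][]][][][]S ⇒ [[][]][][][][]   [S ::= [ ]]

S ⇒ SS ⇒ [S]S ⇒ [SS]S ⇒ [[]S]S ⇒ [[][]]S ⇒ [[][]]SS ⇒ [[][]]SSS ⇒ [[][]]SSSS ⇒ [[][]][]SSS ⇒ [[][]][][]SS ⇒ [[][]][][][]S ⇒ [[][]][][][][]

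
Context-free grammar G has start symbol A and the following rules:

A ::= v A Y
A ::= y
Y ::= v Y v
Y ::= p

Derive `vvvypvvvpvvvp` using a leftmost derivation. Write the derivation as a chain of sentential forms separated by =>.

A => vAY => vvAYY => vvvAYYY => vvvyYYY => vvvypYY => vvvypvYvY => vvvypvvYvvY => vvvypvvvYvvvY => vvvypvvvpvvvY => vvvypvvvpvvvp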